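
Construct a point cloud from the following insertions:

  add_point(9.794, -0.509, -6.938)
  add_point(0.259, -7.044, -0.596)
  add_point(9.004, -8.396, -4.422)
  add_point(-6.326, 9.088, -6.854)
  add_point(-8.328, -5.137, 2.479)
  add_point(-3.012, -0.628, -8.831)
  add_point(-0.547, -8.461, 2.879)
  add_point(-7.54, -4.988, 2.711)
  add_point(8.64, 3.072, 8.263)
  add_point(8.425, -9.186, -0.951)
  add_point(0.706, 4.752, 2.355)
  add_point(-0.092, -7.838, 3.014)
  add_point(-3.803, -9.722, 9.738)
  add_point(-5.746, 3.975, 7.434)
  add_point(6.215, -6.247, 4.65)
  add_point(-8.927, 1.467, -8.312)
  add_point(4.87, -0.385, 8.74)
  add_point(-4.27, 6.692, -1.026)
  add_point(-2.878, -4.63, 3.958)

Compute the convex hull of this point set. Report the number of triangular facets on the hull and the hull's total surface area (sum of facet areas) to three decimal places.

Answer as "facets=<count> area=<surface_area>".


facets=24 area=1133.832

14 of the 19 inputs are extreme points: [0, 1, 2, 3, 4, 5, 6, 8, 9, 12, 13, 14, 15, 16].

Triangle areas on the boundary:
  f1: (p8, p3, p0) → 144.3675
  f2: (p2, p8, p0) → 64.8854
  f3: (p13, p3, p15) → 61.5808
  f4: (p13, p8, p3) → 108.9276
  f5: (p5, p2, p15) → 20.3219
  f6: (p5, p2, p0) → 53.7375
  f7: (p5, p3, p15) → 25.7551
  f8: (p5, p3, p0) → 65.0136
  f9: (p4, p13, p15) → 67.6399
  f10: (p4, p13, p12) → 51.7846
  f11: (p9, p2, p12) → 19.0076
  f12: (p9, p2, p8) → 25.3360
  f13: (p16, p8, p12) → 2.6634
  f14: (p16, p13, p12) → 69.4505
  f15: (p16, p13, p8) → 27.0610
  f16: (p6, p2, p12) → 22.1293
  f17: (p6, p4, p12) → 31.2727
  f18: (p14, p8, p12) → 57.3698
  f19: (p14, p9, p12) → 33.8217
  f20: (p14, p9, p8) → 27.2136
  f21: (p1, p6, p2) → 16.0447
  f22: (p1, p6, p4) → 16.2567
  f23: (p1, p2, p15) → 63.6887
  f24: (p1, p4, p15) → 58.5028
Σ area = 1133.832

Check V−E+F: 14 − 36 + 24 = 2.


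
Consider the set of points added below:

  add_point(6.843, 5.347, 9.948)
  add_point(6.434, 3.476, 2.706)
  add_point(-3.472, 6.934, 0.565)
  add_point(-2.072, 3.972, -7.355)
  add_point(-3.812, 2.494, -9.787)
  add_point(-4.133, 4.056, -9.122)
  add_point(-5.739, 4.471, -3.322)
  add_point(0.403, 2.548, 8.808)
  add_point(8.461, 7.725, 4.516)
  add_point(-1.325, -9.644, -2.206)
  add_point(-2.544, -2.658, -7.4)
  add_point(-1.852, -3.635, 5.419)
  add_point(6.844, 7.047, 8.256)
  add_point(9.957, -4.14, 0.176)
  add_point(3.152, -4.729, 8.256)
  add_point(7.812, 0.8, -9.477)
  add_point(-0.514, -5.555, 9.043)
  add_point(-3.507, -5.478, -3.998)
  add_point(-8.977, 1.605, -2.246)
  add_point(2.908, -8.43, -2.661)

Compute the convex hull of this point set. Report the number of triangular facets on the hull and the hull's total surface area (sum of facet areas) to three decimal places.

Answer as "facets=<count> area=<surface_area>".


facets=30 area=978.149

Hull vertices (17/20): indices [0, 2, 4, 5, 6, 7, 8, 9, 10, 12, 13, 14, 15, 16, 17, 18, 19].

Triangle areas on the boundary:
  f1: (p15, p8, p13) → 69.6038
  f2: (p0, p8, p13) → 39.0824
  f3: (p9, p16, p18) → 79.2001
  f4: (p6, p2, p18) → 10.2240
  f5: (p5, p2, p8) → 58.9975
  f6: (p5, p15, p8) → 96.2670
  f7: (p5, p15, p4) → 9.6710
  f8: (p5, p6, p2) → 11.8383
  f9: (p5, p4, p18) → 7.4804
  f10: (p5, p6, p18) → 12.4248
  f11: (p14, p0, p13) → 56.8075
  f12: (p14, p0, p16) → 18.1554
  f13: (p14, p9, p16) → 22.9960
  f14: (p12, p2, p8) → 25.8893
  f15: (p12, p0, p8) → 3.2469
  f16: (p7, p0, p16) → 25.3292
  f17: (p7, p16, p18) → 58.8667
  f18: (p7, p2, p18) → 39.8765
  f19: (p7, p12, p2) → 39.8096
  f20: (p7, p12, p0) → 8.4127
  f21: (p17, p4, p18) → 38.0014
  f22: (p17, p9, p18) → 12.6400
  f23: (p19, p15, p13) → 47.0347
  f24: (p19, p9, p15) → 21.3425
  f25: (p19, p14, p13) → 44.0542
  f26: (p19, p14, p9) → 25.5203
  f27: (p10, p15, p4) → 31.9686
  f28: (p10, p9, p15) → 47.5546
  f29: (p10, p17, p4) → 7.6347
  f30: (p10, p17, p9) → 8.2188
Σ area = 978.149

Euler: V−E+F = 17−45+30 = 2.


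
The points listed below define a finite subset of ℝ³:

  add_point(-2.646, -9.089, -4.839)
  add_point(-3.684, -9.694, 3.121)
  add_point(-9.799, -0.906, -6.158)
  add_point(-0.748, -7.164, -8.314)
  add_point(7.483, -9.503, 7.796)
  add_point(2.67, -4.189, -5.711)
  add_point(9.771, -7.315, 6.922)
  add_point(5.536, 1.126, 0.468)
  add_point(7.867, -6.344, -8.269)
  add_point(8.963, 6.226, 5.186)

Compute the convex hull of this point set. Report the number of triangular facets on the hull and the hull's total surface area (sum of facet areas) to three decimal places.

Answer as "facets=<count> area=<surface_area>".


Hull vertices (8/10): indices [0, 1, 2, 3, 4, 6, 8, 9].

Triangle areas on the boundary:
  f1: (p1, p9, p2) → 143.1335
  f2: (p8, p9, p2) → 167.1625
  f3: (p8, p3, p2) → 32.1108
  f4: (p8, p9, p6) → 102.8685
  f5: (p4, p9, p6) → 17.0221
  f6: (p4, p1, p9) → 96.8679
  f7: (p4, p8, p6) → 24.5783
  f8: (p0, p8, p3) → 16.8508
  f9: (p0, p3, p2) → 23.8630
  f10: (p0, p1, p2) → 43.8850
  f11: (p0, p4, p1) → 47.0358
  f12: (p0, p4, p8) → 86.9218
Σ area = 802.300

Euler characteristic 8−18+12 = 2 ✓

facets=12 area=802.300


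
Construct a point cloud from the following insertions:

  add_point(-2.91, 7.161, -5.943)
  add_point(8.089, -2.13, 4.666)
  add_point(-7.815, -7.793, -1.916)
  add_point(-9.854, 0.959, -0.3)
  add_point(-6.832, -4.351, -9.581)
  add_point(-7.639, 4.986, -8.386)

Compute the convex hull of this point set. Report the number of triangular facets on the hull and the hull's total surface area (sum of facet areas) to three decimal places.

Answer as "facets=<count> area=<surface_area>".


facets=8 area=497.642

Hull vertices (6/6): indices [0, 1, 2, 3, 4, 5].

Per-facet area ½‖(b−a)×(c−a)‖:
  f1: (p2, p1, p3) → 81.5482
  f2: (p0, p1, p3) → 95.1590
  f3: (p4, p2, p3) → 37.8109
  f4: (p4, p2, p1) → 76.2600
  f5: (p4, p0, p1) → 112.8114
  f6: (p5, p0, p3) → 26.7387
  f7: (p5, p4, p3) → 41.9453
  f8: (p5, p4, p0) → 25.3689
Σ area = 497.642

Euler: V−E+F = 6−12+8 = 2.


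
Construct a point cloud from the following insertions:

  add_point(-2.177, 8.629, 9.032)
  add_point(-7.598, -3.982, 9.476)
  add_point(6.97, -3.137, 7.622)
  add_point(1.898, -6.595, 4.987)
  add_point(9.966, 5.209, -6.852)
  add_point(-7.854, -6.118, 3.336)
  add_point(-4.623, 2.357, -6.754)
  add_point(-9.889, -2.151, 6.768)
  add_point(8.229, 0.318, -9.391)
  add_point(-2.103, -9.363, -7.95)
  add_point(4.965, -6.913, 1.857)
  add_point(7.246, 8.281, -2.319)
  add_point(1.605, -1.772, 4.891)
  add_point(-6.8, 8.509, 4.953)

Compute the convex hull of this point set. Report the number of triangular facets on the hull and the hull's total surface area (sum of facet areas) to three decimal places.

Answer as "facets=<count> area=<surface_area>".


facets=22 area=1118.000

Points on the hull: [0, 1, 2, 3, 4, 5, 6, 7, 8, 9, 10, 11, 13] (13 of 14).

Per-facet area ½‖(b−a)×(c−a)‖:
  f1: (p0, p1, p7) → 26.7610
  f2: (p5, p1, p7) → 11.1525
  f3: (p5, p6, p7) → 37.9792
  f4: (p5, p6, p9) → 71.5134
  f5: (p13, p0, p7) → 34.4330
  f6: (p13, p6, p7) → 72.9813
  f7: (p8, p10, p9) → 77.4436
  f8: (p8, p6, p4) → 38.2537
  f9: (p8, p6, p9) → 74.2513
  f10: (p2, p0, p1) → 90.3215
  f11: (p2, p8, p4) → 48.8193
  f12: (p2, p8, p10) → 46.9012
  f13: (p11, p6, p4) → 42.6538
  f14: (p11, p13, p6) → 88.3666
  f15: (p11, p13, p0) → 45.4767
  f16: (p11, p2, p4) → 45.9774
  f17: (p11, p2, p0) → 96.8255
  f18: (p3, p2, p1) → 33.4770
  f19: (p3, p2, p10) → 14.3435
  f20: (p3, p5, p1) → 31.6841
  f21: (p3, p5, p9) → 61.7340
  f22: (p3, p10, p9) → 26.6502
Σ area = 1118.000

Euler characteristic 13−33+22 = 2 ✓


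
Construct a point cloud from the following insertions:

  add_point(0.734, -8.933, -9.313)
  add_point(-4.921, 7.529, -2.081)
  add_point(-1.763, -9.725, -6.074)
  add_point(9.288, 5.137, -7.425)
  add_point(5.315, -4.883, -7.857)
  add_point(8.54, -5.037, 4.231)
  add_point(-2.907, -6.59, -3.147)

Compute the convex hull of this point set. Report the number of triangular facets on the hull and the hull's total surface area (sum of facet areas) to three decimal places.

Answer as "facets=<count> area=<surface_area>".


facets=10 area=573.599

Extreme-point indices: [0, 1, 2, 3, 4, 5, 6] — 7 of 7 on the boundary.

Facet areas (half cross-product norm):
  f1: (p5, p3, p1) → 116.5182
  f2: (p0, p3, p1) → 121.2692
  f3: (p0, p2, p1) → 37.2984
  f4: (p0, p5, p2) → 31.8228
  f5: (p6, p2, p1) → 19.7577
  f6: (p6, p5, p1) → 97.9585
  f7: (p6, p5, p2) → 29.6788
  f8: (p4, p5, p3) → 66.9801
  f9: (p4, p0, p3) → 16.3404
  f10: (p4, p0, p5) → 35.9745
Σ area = 573.599

Euler: V−E+F = 7−15+10 = 2.


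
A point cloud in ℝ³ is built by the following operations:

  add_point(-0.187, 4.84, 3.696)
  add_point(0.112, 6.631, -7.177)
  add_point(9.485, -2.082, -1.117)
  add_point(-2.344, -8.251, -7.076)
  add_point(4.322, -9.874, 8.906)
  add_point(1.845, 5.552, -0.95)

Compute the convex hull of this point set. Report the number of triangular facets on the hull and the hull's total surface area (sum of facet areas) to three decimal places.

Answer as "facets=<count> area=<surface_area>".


facets=8 area=551.396

Points on the hull: [0, 1, 2, 3, 4, 5] (6 of 6).

Triangle areas on the boundary:
  f1: (p1, p2, p3) → 92.3457
  f2: (p4, p2, p3) → 97.0293
  f3: (p0, p1, p3) → 81.9087
  f4: (p0, p4, p3) → 123.5177
  f5: (p0, p4, p2) → 85.0955
  f6: (p5, p1, p2) → 33.8848
  f7: (p5, p0, p2) → 27.1170
  f8: (p5, p0, p1) → 10.4972
Σ area = 551.396

Euler characteristic 6−12+8 = 2 ✓


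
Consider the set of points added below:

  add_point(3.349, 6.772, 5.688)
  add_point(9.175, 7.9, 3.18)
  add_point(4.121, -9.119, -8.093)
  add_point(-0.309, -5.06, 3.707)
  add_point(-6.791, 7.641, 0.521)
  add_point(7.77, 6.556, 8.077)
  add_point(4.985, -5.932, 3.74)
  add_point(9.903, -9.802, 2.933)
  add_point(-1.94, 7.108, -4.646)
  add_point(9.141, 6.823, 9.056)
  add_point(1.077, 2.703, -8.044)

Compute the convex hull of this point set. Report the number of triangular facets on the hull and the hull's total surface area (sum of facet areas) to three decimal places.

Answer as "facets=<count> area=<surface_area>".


facets=12 area=829.273

Hull vertices (8/11): indices [1, 2, 3, 4, 7, 8, 9, 10].

Facet areas (half cross-product norm):
  f1: (p2, p1, p7) → 110.2565
  f2: (p9, p1, p4) → 47.7835
  f3: (p9, p1, p7) → 52.1898
  f4: (p10, p2, p4) → 65.0866
  f5: (p10, p2, p1) → 88.2866
  f6: (p3, p9, p4) → 111.8510
  f7: (p3, p9, p7) → 89.0326
  f8: (p3, p2, p4) → 94.3544
  f9: (p3, p2, p7) → 65.0255
  f10: (p8, p1, p4) → 47.9469
  f11: (p8, p10, p4) → 14.4063
  f12: (p8, p10, p1) → 43.0538
Σ area = 829.273

Euler characteristic 8−18+12 = 2 ✓


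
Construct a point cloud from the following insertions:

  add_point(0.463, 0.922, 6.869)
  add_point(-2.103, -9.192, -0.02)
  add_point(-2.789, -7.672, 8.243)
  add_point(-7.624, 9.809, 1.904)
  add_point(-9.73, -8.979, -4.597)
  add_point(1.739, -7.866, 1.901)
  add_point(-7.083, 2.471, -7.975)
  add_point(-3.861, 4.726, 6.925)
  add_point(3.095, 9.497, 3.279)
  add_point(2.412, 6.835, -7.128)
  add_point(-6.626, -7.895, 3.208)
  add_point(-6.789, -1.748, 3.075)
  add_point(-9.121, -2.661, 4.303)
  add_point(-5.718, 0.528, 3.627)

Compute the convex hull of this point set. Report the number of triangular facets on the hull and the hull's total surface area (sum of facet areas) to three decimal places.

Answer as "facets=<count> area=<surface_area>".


facets=20 area=860.262

12 of the 14 inputs are extreme points: [0, 1, 2, 3, 4, 5, 6, 7, 8, 9, 10, 12].

Per-facet area ½‖(b−a)×(c−a)‖:
  f1: (p9, p3, p8) → 57.2483
  f2: (p12, p3, p4) → 63.5085
  f3: (p7, p3, p8) → 36.1865
  f4: (p7, p12, p3) → 38.0447
  f5: (p7, p12, p2) → 42.2784
  f6: (p6, p3, p4) → 71.1774
  f7: (p6, p9, p4) → 52.9532
  f8: (p6, p9, p3) → 62.1194
  f9: (p5, p9, p8) → 88.8547
  f10: (p10, p2, p4) → 7.5973
  f11: (p10, p12, p4) → 24.7767
  f12: (p10, p12, p2) → 18.6325
  f13: (p0, p7, p8) → 25.7574
  f14: (p0, p7, p2) → 25.0952
  f15: (p0, p5, p8) → 41.0219
  f16: (p0, p5, p2) → 34.5360
  f17: (p1, p9, p4) → 80.5389
  f18: (p1, p5, p9) → 38.7361
  f19: (p1, p2, p4) → 33.8541
  f20: (p1, p5, p2) → 17.3450
Σ area = 860.262

Euler: V−E+F = 12−30+20 = 2.


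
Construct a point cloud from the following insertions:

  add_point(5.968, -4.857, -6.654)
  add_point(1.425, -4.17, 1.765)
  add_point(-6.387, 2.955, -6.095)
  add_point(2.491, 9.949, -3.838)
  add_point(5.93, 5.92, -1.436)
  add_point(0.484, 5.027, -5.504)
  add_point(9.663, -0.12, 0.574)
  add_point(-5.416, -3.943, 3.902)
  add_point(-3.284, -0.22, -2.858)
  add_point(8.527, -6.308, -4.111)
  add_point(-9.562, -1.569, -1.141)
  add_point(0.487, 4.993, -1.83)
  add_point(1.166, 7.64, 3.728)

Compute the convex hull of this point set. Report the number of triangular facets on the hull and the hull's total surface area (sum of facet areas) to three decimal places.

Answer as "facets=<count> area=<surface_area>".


facets=18 area=627.807

11 of the 13 inputs are extreme points: [0, 1, 2, 3, 4, 5, 6, 7, 9, 10, 12].

Triangle areas on the boundary:
  f1: (p9, p0, p10) → 28.8967
  f2: (p9, p0, p3) → 27.7411
  f3: (p2, p0, p10) → 54.1850
  f4: (p2, p12, p10) → 49.1309
  f5: (p2, p12, p3) → 45.9011
  f6: (p7, p12, p10) → 46.2746
  f7: (p7, p12, p6) → 77.7114
  f8: (p7, p9, p10) → 55.2728
  f9: (p4, p12, p6) → 25.1627
  f10: (p4, p12, p3) → 20.3160
  f11: (p4, p9, p6) → 26.4020
  f12: (p4, p9, p3) → 26.6839
  f13: (p5, p0, p3) → 24.7020
  f14: (p5, p2, p3) → 15.6950
  f15: (p5, p2, p0) → 40.0649
  f16: (p1, p9, p6) → 33.3189
  f17: (p1, p7, p6) → 16.1542
  f18: (p1, p7, p9) → 14.1939
Σ area = 627.807

Euler: V−E+F = 11−27+18 = 2.


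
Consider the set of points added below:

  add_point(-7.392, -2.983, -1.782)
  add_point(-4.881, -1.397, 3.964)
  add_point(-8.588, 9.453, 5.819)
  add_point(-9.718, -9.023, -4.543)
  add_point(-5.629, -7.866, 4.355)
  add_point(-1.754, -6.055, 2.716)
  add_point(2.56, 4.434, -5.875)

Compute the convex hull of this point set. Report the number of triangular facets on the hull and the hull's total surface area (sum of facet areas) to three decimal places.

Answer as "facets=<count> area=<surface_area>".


facets=6 area=486.676

Points on the hull: [2, 3, 4, 5, 6] (5 of 7).

Area of each hull facet:
  f1: (p2, p6, p3) → 148.5568
  f2: (p5, p6, p3) → 79.4983
  f3: (p5, p2, p6) → 110.3874
  f4: (p4, p2, p3) → 86.2917
  f5: (p4, p5, p3) → 22.5213
  f6: (p4, p5, p2) → 39.4204
Σ area = 486.676

Euler characteristic 5−9+6 = 2 ✓


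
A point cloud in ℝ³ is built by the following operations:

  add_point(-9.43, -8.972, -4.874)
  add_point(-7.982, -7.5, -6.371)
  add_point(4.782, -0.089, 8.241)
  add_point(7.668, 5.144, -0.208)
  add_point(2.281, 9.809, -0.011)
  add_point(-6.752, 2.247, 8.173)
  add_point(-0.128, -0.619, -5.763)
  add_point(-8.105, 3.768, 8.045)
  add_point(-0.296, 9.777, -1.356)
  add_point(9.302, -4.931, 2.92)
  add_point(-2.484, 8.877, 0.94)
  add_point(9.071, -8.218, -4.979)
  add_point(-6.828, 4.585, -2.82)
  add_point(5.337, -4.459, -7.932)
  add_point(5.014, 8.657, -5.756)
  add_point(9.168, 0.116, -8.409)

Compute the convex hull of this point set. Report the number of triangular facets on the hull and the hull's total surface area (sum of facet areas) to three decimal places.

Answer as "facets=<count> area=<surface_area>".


Points on the hull: [0, 1, 2, 3, 4, 5, 7, 8, 9, 10, 11, 12, 13, 14, 15] (15 of 16).

Area of each hull facet:
  f1: (p11, p9, p0) → 79.1842
  f2: (p11, p15, p9) → 38.5686
  f3: (p2, p7, p4) → 80.6238
  f4: (p2, p9, p0) → 87.0857
  f5: (p13, p11, p15) → 18.0275
  f6: (p1, p14, p15) → 92.8858
  f7: (p1, p13, p15) → 24.8066
  f8: (p1, p11, p0) → 18.9935
  f9: (p1, p13, p11) → 38.1499
  f10: (p12, p1, p14) → 77.0009
  f11: (p12, p7, p0) → 76.4503
  f12: (p12, p1, p0) → 14.4964
  f13: (p3, p15, p9) → 50.1202
  f14: (p3, p14, p15) → 32.3495
  f15: (p3, p2, p9) → 40.8178
  f16: (p3, p14, p4) → 20.4556
  f17: (p3, p2, p4) → 36.7117
  f18: (p5, p7, p0) → 16.7567
  f19: (p5, p2, p0) → 102.4319
  f20: (p5, p2, p7) → 7.2252
  f21: (p8, p14, p4) → 9.3907
  f22: (p8, p12, p14) → 27.3860
  f23: (p10, p12, p7) → 35.9798
  f24: (p10, p8, p12) → 11.5820
  f25: (p10, p7, p4) → 17.1824
  f26: (p10, p8, p4) → 4.6152
Σ area = 1059.278

Euler: V−E+F = 15−39+26 = 2.

facets=26 area=1059.278


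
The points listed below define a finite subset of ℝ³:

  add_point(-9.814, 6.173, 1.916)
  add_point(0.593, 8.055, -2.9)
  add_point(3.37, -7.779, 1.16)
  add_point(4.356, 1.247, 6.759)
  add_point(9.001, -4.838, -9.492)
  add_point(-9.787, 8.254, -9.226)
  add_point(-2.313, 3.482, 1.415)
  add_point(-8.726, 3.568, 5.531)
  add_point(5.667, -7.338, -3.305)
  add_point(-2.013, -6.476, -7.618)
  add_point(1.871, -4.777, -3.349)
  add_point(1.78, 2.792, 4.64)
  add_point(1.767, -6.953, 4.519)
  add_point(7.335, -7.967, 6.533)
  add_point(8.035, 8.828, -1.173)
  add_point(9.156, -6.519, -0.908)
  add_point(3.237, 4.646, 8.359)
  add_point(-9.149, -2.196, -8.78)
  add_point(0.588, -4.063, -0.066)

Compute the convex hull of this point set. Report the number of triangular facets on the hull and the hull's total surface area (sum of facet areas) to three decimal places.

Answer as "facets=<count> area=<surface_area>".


facets=22 area=1181.703

Extreme-point indices: [0, 2, 4, 5, 7, 8, 9, 12, 13, 14, 15, 16, 17] — 13 of 19 on the boundary.

Area of each hull facet:
  f1: (p16, p14, p0) → 83.8284
  f2: (p5, p14, p0) → 101.7693
  f3: (p4, p14, p15) → 65.8216
  f4: (p4, p5, p14) → 154.1278
  f5: (p13, p14, p15) → 58.9613
  f6: (p13, p16, p14) → 76.3176
  f7: (p7, p16, p0) → 26.3918
  f8: (p7, p13, p16) → 81.2001
  f9: (p7, p13, p12) → 29.6158
  f10: (p17, p4, p5) → 94.1867
  f11: (p17, p7, p12) → 109.3642
  f12: (p17, p5, p0) → 57.8681
  f13: (p17, p7, p0) → 30.1210
  f14: (p8, p4, p15) → 16.0708
  f15: (p8, p13, p15) → 15.9990
  f16: (p2, p13, p12) → 11.3526
  f17: (p2, p8, p13) → 15.0817
  f18: (p9, p17, p4) → 32.3387
  f19: (p9, p8, p4) → 32.9698
  f20: (p9, p2, p8) → 22.2827
  f21: (p9, p17, p12) → 48.8979
  f22: (p9, p2, p12) → 17.1358
Σ area = 1181.703

Euler: V−E+F = 13−33+22 = 2.


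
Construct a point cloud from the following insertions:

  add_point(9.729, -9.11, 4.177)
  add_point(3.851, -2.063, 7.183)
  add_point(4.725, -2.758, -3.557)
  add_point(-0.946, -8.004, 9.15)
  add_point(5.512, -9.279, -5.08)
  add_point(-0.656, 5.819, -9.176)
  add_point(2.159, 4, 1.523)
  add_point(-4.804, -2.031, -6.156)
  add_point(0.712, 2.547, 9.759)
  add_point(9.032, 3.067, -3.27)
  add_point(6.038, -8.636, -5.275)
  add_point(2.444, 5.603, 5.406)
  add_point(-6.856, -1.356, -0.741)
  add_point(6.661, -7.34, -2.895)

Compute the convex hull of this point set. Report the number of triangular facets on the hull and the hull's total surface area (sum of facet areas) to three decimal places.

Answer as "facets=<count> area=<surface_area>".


facets=16 area=846.942

Extreme-point indices: [0, 3, 4, 5, 7, 8, 9, 10, 11, 12] — 10 of 14 on the boundary.

Triangle areas on the boundary:
  f1: (p3, p8, p12) → 65.7661
  f2: (p3, p8, p0) → 63.2509
  f3: (p4, p3, p0) → 60.1658
  f4: (p11, p5, p12) → 78.5975
  f5: (p11, p8, p12) → 36.3688
  f6: (p11, p8, p0) → 44.0223
  f7: (p10, p4, p0) → 4.3328
  f8: (p10, p4, p5) → 6.1878
  f9: (p7, p3, p12) → 34.0938
  f10: (p7, p4, p3) → 94.4628
  f11: (p7, p5, p12) → 25.5265
  f12: (p7, p4, p5) → 58.6949
  f13: (p9, p11, p0) → 78.5820
  f14: (p9, p11, p5) → 64.5575
  f15: (p9, p10, p0) → 60.9805
  f16: (p9, p10, p5) → 71.3521
Σ area = 846.942

Euler characteristic 10−24+16 = 2 ✓


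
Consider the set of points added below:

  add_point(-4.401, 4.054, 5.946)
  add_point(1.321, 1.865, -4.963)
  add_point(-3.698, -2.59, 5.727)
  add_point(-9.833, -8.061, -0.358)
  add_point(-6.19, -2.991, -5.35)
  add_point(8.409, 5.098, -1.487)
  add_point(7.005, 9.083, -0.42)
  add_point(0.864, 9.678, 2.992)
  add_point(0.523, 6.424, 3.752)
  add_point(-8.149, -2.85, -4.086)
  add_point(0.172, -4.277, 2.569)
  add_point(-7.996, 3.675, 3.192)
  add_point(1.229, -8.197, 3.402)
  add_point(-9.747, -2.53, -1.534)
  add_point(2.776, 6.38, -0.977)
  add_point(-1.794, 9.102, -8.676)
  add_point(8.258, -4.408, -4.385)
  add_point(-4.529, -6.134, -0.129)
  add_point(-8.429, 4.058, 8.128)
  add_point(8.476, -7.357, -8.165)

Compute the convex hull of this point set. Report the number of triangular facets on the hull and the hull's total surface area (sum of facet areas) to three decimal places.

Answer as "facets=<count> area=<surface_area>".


facets=26 area=1007.554

Points on the hull: [2, 3, 4, 5, 6, 7, 8, 9, 11, 12, 13, 15, 16, 18, 19] (15 of 20).

Area of each hull facet:
  f1: (p12, p19, p3) → 77.7754
  f2: (p4, p19, p3) → 57.9045
  f3: (p4, p15, p19) → 102.8532
  f4: (p6, p15, p7) → 40.5187
  f5: (p9, p4, p3) → 6.8278
  f6: (p9, p4, p15) → 14.4923
  f7: (p18, p15, p7) → 70.1652
  f8: (p18, p11, p15) → 20.3287
  f9: (p5, p15, p19) → 92.6143
  f10: (p5, p6, p15) → 26.2275
  f11: (p5, p6, p12) → 29.0235
  f12: (p8, p6, p7) → 11.7607
  f13: (p8, p6, p12) → 57.3957
  f14: (p8, p18, p7) → 15.6939
  f15: (p8, p18, p12) → 73.7764
  f16: (p13, p11, p15) → 57.4616
  f17: (p13, p9, p15) → 19.6698
  f18: (p13, p9, p3) → 8.5347
  f19: (p13, p18, p3) → 30.8012
  f20: (p13, p18, p11) → 15.4596
  f21: (p2, p12, p3) → 39.3061
  f22: (p2, p18, p3) → 42.0856
  f23: (p2, p18, p12) → 3.2960
  f24: (p16, p12, p19) → 24.8671
  f25: (p16, p5, p19) → 13.7641
  f26: (p16, p5, p12) → 54.9507
Σ area = 1007.554

Euler: V−E+F = 15−39+26 = 2.


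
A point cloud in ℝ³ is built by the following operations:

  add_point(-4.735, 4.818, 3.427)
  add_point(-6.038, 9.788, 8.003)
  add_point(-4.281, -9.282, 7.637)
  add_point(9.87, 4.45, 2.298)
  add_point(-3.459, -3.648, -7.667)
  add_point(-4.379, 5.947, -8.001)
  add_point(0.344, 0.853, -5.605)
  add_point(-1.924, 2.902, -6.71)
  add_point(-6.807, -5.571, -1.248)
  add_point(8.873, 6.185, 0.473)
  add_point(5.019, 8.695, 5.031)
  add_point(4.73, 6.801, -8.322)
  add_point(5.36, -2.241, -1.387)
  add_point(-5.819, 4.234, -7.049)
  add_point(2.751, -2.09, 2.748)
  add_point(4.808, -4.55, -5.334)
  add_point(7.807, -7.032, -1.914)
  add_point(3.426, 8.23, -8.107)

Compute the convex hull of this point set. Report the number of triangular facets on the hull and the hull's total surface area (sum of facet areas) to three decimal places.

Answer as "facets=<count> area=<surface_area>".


facets=22 area=1045.562

Hull vertices (13/18): indices [1, 2, 3, 4, 5, 8, 9, 10, 11, 13, 15, 16, 17].

Triangle areas on the boundary:
  f1: (p2, p1, p8) → 88.2881
  f2: (p10, p2, p3) → 70.4194
  f3: (p10, p2, p1) → 108.1930
  f4: (p16, p11, p3) → 73.2483
  f5: (p16, p2, p3) → 96.4088
  f6: (p13, p1, p8) → 90.2394
  f7: (p13, p5, p1) → 19.3413
  f8: (p17, p5, p1) → 67.2011
  f9: (p17, p5, p11) → 7.1143
  f10: (p17, p10, p1) → 75.3594
  f11: (p4, p2, p8) → 24.7814
  f12: (p4, p16, p2) → 95.0592
  f13: (p4, p13, p8) → 30.8587
  f14: (p4, p13, p5) → 8.8330
  f15: (p4, p5, p11) → 44.1470
  f16: (p9, p10, p3) → 8.7682
  f17: (p9, p17, p10) → 32.9298
  f18: (p9, p11, p3) → 7.8179
  f19: (p9, p17, p11) → 9.2228
  f20: (p15, p16, p11) → 23.4920
  f21: (p15, p4, p11) → 49.8987
  f22: (p15, p4, p16) → 13.9403
Σ area = 1045.562

Euler characteristic 13−33+22 = 2 ✓


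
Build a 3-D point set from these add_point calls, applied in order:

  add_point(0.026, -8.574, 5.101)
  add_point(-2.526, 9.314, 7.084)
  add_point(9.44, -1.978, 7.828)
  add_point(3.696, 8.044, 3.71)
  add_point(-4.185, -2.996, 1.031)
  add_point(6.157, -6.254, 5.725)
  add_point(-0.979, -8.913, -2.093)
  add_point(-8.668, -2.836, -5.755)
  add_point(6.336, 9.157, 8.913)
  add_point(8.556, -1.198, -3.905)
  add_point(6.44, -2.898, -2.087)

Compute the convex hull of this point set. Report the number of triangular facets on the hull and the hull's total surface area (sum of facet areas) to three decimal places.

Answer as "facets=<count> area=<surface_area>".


facets=16 area=792.666

10 of the 11 inputs are extreme points: [0, 1, 2, 3, 4, 5, 6, 7, 8, 9].

Per-facet area ½‖(b−a)×(c−a)‖:
  f1: (p9, p8, p2) → 68.4520
  f2: (p0, p8, p2) → 64.3959
  f3: (p0, p8, p1) → 81.5297
  f4: (p3, p8, p1) → 21.3181
  f5: (p3, p9, p8) → 33.6073
  f6: (p3, p1, p7) → 66.4954
  f7: (p3, p9, p7) → 109.0886
  f8: (p4, p1, p7) → 51.1563
  f9: (p4, p0, p7) → 22.8183
  f10: (p4, p0, p1) → 52.7177
  f11: (p6, p9, p7) → 64.0987
  f12: (p6, p0, p7) → 34.5086
  f13: (p5, p0, p2) → 10.8218
  f14: (p5, p6, p0) → 23.2490
  f15: (p5, p9, p2) → 31.8925
  f16: (p5, p6, p9) → 56.5165
Σ area = 792.666

Check V−E+F: 10 − 24 + 16 = 2.


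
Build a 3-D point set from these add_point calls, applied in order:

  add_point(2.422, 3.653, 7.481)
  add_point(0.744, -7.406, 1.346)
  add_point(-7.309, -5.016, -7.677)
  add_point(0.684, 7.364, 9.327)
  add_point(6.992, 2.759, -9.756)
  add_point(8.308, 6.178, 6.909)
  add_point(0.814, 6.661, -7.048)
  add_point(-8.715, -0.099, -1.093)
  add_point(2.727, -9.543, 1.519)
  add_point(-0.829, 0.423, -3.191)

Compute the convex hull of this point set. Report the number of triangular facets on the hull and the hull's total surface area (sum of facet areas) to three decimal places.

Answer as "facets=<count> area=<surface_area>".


Extreme-point indices: [0, 1, 2, 3, 4, 5, 6, 7, 8] — 9 of 10 on the boundary.

Facet areas (half cross-product norm):
  f1: (p4, p8, p5) → 129.1378
  f2: (p2, p8, p7) → 58.5617
  f3: (p2, p4, p8) → 108.9231
  f4: (p1, p8, p7) → 3.8273
  f5: (p1, p3, p7) → 92.2197
  f6: (p1, p3, p8) → 19.2725
  f7: (p0, p8, p5) → 44.3938
  f8: (p0, p3, p5) → 14.4183
  f9: (p0, p3, p8) → 12.0039
  f10: (p6, p4, p5) → 61.5347
  f11: (p6, p3, p5) → 62.9454
  f12: (p6, p3, p7) → 96.6460
  f13: (p6, p2, p7) → 53.7976
  f14: (p6, p2, p4) → 55.4587
Σ area = 813.141

Euler: V−E+F = 9−21+14 = 2.

facets=14 area=813.141


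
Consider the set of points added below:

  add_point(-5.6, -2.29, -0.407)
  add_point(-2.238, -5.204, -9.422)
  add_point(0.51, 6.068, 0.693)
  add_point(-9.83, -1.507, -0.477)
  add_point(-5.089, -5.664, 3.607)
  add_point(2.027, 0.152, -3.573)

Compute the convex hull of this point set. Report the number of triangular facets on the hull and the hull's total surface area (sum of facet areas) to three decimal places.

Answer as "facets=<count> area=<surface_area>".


Extreme-point indices: [1, 2, 3, 4, 5] — 5 of 6 on the boundary.

Triangle areas on the boundary:
  f1: (p4, p2, p3) → 47.0421
  f2: (p4, p2, p5) → 43.2998
  f3: (p1, p2, p3) → 76.5929
  f4: (p1, p2, p5) → 22.2681
  f5: (p1, p4, p3) → 45.6071
  f6: (p1, p4, p5) → 51.5965
Σ area = 286.406

Euler: V−E+F = 5−9+6 = 2.

facets=6 area=286.406


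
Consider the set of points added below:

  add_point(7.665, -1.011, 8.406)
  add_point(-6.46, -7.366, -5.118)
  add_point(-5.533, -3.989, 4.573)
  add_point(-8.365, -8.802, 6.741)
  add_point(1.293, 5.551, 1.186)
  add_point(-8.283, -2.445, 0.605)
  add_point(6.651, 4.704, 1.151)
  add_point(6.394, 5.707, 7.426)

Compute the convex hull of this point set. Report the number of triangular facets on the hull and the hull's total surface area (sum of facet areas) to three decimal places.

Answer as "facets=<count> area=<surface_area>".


Extreme-point indices: [0, 1, 3, 4, 5, 6, 7] — 7 of 8 on the boundary.

Per-facet area ½‖(b−a)×(c−a)‖:
  f1: (p7, p0, p3) → 59.9309
  f2: (p1, p0, p3) → 107.7089
  f3: (p6, p7, p0) → 21.9591
  f4: (p6, p1, p0) → 87.6123
  f5: (p5, p7, p3) → 79.8633
  f6: (p5, p1, p3) → 34.2457
  f7: (p4, p6, p7) → 17.2066
  f8: (p4, p5, p7) → 42.5724
  f9: (p4, p6, p1) → 41.6088
  f10: (p4, p5, p1) → 46.8191
Σ area = 539.527

Check V−E+F: 7 − 15 + 10 = 2.

facets=10 area=539.527


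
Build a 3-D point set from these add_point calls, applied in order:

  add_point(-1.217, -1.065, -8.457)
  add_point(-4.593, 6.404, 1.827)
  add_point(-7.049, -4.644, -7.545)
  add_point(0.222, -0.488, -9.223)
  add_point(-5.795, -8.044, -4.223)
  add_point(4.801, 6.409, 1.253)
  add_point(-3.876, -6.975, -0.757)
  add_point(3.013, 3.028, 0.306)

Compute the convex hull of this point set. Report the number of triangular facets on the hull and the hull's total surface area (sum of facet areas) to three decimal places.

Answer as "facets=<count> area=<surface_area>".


facets=10 area=362.899

Extreme-point indices: [1, 2, 3, 4, 5, 6, 7] — 7 of 8 on the boundary.

Per-facet area ½‖(b−a)×(c−a)‖:
  f1: (p4, p1, p2) → 36.0808
  f2: (p3, p1, p2) → 57.9750
  f3: (p3, p1, p5) → 60.0416
  f4: (p3, p4, p2) → 20.3170
  f5: (p6, p1, p5) → 64.0811
  f6: (p6, p4, p1) → 25.7696
  f7: (p6, p3, p4) → 22.2861
  f8: (p7, p3, p5) → 16.2145
  f9: (p7, p6, p5) → 4.6142
  f10: (p7, p6, p3) → 55.5188
Σ area = 362.899

Euler characteristic 7−15+10 = 2 ✓


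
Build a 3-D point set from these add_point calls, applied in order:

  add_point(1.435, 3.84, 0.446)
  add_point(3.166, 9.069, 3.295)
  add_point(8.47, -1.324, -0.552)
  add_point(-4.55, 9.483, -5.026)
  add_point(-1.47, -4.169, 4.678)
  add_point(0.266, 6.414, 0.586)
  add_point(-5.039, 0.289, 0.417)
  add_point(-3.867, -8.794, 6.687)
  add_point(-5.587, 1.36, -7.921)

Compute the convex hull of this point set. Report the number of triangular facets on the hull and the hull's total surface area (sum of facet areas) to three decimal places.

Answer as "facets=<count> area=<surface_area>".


facets=8 area=547.853

6 of the 9 inputs are extreme points: [1, 2, 3, 6, 7, 8].

Area of each hull facet:
  f1: (p7, p2, p8) → 119.8613
  f2: (p3, p2, p8) → 69.5481
  f3: (p1, p7, p2) → 98.8210
  f4: (p1, p3, p2) → 69.4431
  f5: (p6, p7, p8) → 34.7045
  f6: (p6, p3, p8) → 35.6990
  f7: (p6, p1, p7) → 63.4366
  f8: (p6, p1, p3) → 56.3396
Σ area = 547.853

Euler: V−E+F = 6−12+8 = 2.


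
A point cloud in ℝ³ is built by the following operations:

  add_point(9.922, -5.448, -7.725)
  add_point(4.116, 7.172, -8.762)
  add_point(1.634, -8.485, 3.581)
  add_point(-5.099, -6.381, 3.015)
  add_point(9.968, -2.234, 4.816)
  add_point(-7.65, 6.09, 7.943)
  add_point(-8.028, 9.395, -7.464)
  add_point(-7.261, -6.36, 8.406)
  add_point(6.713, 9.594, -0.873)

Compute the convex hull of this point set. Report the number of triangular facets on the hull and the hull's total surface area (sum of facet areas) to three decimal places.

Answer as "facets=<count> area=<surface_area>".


Extreme-point indices: [0, 1, 2, 3, 4, 5, 6, 7, 8] — 9 of 9 on the boundary.

Per-facet area ½‖(b−a)×(c−a)‖:
  f1: (p2, p7, p4) → 46.7817
  f2: (p0, p2, p4) → 65.4848
  f3: (p5, p7, p6) → 95.2033
  f4: (p5, p7, p4) → 110.2500
  f5: (p1, p0, p6) → 71.5064
  f6: (p3, p2, p7) → 19.7243
  f7: (p3, p0, p2) → 45.9710
  f8: (p3, p7, p6) → 49.7693
  f9: (p3, p0, p6) → 172.2045
  f10: (p8, p5, p4) → 114.2034
  f11: (p8, p0, p4) → 85.9189
  f12: (p8, p1, p0) → 60.1469
  f13: (p8, p5, p6) → 115.6005
  f14: (p8, p1, p6) → 53.1058
Σ area = 1105.871

Euler characteristic 9−21+14 = 2 ✓

facets=14 area=1105.871


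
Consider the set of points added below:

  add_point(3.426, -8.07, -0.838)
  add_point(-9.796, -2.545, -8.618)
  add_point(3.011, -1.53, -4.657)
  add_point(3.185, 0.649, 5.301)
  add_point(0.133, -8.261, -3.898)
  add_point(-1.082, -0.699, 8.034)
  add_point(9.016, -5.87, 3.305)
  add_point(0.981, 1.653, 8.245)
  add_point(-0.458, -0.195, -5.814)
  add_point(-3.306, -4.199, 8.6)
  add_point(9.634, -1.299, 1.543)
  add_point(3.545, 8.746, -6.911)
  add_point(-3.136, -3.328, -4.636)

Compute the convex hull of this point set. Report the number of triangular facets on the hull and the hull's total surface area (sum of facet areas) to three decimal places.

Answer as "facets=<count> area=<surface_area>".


Extreme-point indices: [0, 1, 2, 4, 5, 6, 7, 9, 10, 11] — 10 of 13 on the boundary.

Per-facet area ½‖(b−a)×(c−a)‖:
  f1: (p4, p9, p1) → 84.1559
  f2: (p7, p11, p1) → 141.9161
  f3: (p7, p11, p10) → 81.0180
  f4: (p2, p11, p10) → 47.6275
  f5: (p2, p11, p1) → 70.6851
  f6: (p2, p4, p1) → 45.0960
  f7: (p6, p7, p10) → 27.9268
  f8: (p6, p7, p9) → 43.6381
  f9: (p6, p2, p10) → 22.2181
  f10: (p6, p2, p4) → 39.0004
  f11: (p5, p9, p1) → 38.6570
  f12: (p5, p7, p1) → 26.6422
  f13: (p5, p7, p9) → 1.6524
  f14: (p0, p4, p9) → 27.2421
  f15: (p0, p6, p9) → 44.3147
  f16: (p0, p6, p4) → 4.6215
Σ area = 746.412

Euler characteristic 10−24+16 = 2 ✓

facets=16 area=746.412


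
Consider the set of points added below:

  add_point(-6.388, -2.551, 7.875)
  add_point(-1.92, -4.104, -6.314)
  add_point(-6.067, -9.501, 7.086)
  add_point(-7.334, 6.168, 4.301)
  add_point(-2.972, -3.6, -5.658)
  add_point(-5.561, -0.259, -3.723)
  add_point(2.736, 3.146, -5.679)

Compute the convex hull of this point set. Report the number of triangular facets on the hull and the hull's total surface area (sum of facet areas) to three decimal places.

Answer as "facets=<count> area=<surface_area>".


facets=10 area=391.654

Hull vertices (7/7): indices [0, 1, 2, 3, 4, 5, 6].

Facet areas (half cross-product norm):
  f1: (p1, p2, p6) → 59.9337
  f2: (p5, p6, p3) → 47.6912
  f3: (p5, p1, p6) → 24.6790
  f4: (p5, p2, p3) → 72.8742
  f5: (p0, p6, p3) → 68.6423
  f6: (p0, p2, p3) → 15.9993
  f7: (p0, p2, p6) → 59.1718
  f8: (p4, p1, p2) → 8.5984
  f9: (p4, p5, p2) → 32.7916
  f10: (p4, p5, p1) → 1.2725
Σ area = 391.654

Check V−E+F: 7 − 15 + 10 = 2.


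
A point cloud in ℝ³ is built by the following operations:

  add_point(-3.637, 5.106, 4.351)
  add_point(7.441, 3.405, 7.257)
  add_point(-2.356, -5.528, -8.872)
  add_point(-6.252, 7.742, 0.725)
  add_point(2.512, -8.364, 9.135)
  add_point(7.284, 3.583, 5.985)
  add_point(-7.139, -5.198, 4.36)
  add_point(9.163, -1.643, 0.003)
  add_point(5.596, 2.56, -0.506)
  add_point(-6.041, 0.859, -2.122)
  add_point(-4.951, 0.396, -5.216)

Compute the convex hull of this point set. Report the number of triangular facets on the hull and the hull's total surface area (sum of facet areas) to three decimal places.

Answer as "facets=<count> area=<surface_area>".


11 of the 11 inputs are extreme points: [0, 1, 2, 3, 4, 5, 6, 7, 8, 9, 10].

Facet areas (half cross-product norm):
  f1: (p10, p2, p6) → 41.8202
  f2: (p4, p1, p7) → 54.9839
  f3: (p4, p2, p6) → 78.5733
  f4: (p4, p2, p7) → 98.3330
  f5: (p5, p1, p7) → 4.2071
  f6: (p5, p1, p3) → 8.5255
  f7: (p9, p3, p6) → 31.2562
  f8: (p9, p10, p6) → 11.5835
  f9: (p9, p10, p3) → 10.7232
  f10: (p8, p2, p7) → 39.0064
  f11: (p8, p10, p2) → 43.6335
  f12: (p8, p10, p3) → 53.9712
  f13: (p8, p5, p7) → 18.6107
  f14: (p8, p5, p3) → 43.9377
  f15: (p0, p1, p3) → 20.4679
  f16: (p0, p4, p1) → 73.2292
  f17: (p0, p3, p6) → 26.7616
  f18: (p0, p4, p6) → 61.0690
Σ area = 720.693

Euler characteristic 11−27+18 = 2 ✓

facets=18 area=720.693


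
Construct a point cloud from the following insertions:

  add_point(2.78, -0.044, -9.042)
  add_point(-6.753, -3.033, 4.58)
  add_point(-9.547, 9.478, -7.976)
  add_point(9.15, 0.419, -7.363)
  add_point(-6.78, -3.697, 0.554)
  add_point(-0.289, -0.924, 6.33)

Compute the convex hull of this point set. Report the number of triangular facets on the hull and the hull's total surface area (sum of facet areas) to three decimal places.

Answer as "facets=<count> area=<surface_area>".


Hull vertices (6/6): indices [0, 1, 2, 3, 4, 5].

Triangle areas on the boundary:
  f1: (p5, p3, p2) → 154.8881
  f2: (p5, p4, p3) → 75.7621
  f3: (p0, p3, p2) → 36.7410
  f4: (p0, p4, p2) → 99.0881
  f5: (p0, p4, p3) → 40.0729
  f6: (p1, p4, p2) → 29.8759
  f7: (p1, p5, p2) → 62.6210
  f8: (p1, p5, p4) → 13.6606
Σ area = 512.710

Euler characteristic 6−12+8 = 2 ✓

facets=8 area=512.710


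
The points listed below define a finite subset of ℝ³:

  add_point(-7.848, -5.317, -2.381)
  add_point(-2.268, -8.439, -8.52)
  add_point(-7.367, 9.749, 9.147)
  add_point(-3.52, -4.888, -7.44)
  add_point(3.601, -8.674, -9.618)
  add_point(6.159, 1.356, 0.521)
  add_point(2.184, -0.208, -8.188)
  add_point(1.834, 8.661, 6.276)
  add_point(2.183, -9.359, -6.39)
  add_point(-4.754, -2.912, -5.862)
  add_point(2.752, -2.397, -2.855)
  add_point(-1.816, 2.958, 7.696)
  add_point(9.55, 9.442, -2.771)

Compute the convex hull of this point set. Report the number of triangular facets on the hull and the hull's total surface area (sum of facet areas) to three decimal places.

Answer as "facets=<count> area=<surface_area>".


12 of the 13 inputs are extreme points: [0, 1, 2, 3, 4, 5, 6, 7, 8, 9, 11, 12].

Per-facet area ½‖(b−a)×(c−a)‖:
  f1: (p9, p2, p0) → 49.7191
  f2: (p11, p2, p0) → 61.0735
  f3: (p11, p8, p0) → 82.5840
  f4: (p11, p5, p8) → 70.2819
  f5: (p6, p2, p12) → 134.5689
  f6: (p6, p9, p2) → 76.6924
  f7: (p7, p5, p12) → 46.3116
  f8: (p7, p11, p5) → 34.3558
  f9: (p7, p2, p12) → 32.0962
  f10: (p7, p11, p2) → 29.6384
  f11: (p1, p8, p0) → 21.0086
  f12: (p4, p1, p8) → 8.9942
  f13: (p4, p1, p6) → 25.3122
  f14: (p4, p6, p12) → 42.2514
  f15: (p4, p5, p12) → 61.7157
  f16: (p4, p5, p8) → 23.5268
  f17: (p3, p6, p9) → 10.4209
  f18: (p3, p1, p6) → 13.8627
  f19: (p3, p9, p0) → 7.0133
  f20: (p3, p1, p0) → 12.1997
Σ area = 843.627

Euler: V−E+F = 12−30+20 = 2.

facets=20 area=843.627


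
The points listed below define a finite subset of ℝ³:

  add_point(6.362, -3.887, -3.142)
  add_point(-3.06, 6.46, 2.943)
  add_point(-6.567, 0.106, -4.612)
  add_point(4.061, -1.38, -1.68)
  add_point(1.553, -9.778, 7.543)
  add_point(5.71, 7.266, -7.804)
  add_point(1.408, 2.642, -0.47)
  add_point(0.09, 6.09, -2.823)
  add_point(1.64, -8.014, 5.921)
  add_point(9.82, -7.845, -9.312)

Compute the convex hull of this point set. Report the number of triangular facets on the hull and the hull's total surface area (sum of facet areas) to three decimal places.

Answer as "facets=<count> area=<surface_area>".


facets=10 area=685.098

Hull vertices (7/10): indices [0, 1, 2, 4, 5, 7, 9].

Triangle areas on the boundary:
  f1: (p5, p9, p2) → 111.4847
  f2: (p4, p9, p2) → 146.8839
  f3: (p1, p4, p2) → 87.8441
  f4: (p1, p4, p5) → 121.0488
  f5: (p0, p5, p9) → 48.2602
  f6: (p0, p4, p9) → 44.1298
  f7: (p0, p4, p5) → 56.0736
  f8: (p7, p5, p2) → 29.7964
  f9: (p7, p1, p2) → 29.7373
  f10: (p7, p1, p5) → 9.8388
Σ area = 685.098

Check V−E+F: 7 − 15 + 10 = 2.


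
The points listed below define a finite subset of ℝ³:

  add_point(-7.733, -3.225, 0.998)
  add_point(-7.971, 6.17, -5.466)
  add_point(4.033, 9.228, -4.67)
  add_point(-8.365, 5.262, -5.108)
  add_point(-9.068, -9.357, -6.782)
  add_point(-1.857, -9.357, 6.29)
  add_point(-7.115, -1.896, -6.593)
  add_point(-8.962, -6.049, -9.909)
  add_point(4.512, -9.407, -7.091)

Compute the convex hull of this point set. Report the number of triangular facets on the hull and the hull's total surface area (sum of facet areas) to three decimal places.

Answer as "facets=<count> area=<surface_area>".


facets=12 area=758.329

Hull vertices (8/9): indices [0, 1, 2, 3, 4, 5, 7, 8].

Per-facet area ½‖(b−a)×(c−a)‖:
  f1: (p5, p8, p4) → 89.8738
  f2: (p5, p2, p8) → 138.0937
  f3: (p0, p5, p4) → 49.6848
  f4: (p0, p5, p2) → 88.3495
  f5: (p7, p8, p4) → 30.9046
  f6: (p7, p2, p8) → 129.4909
  f7: (p1, p0, p2) → 70.0307
  f8: (p1, p7, p2) → 76.5019
  f9: (p3, p0, p4) → 52.3161
  f10: (p3, p1, p0) → 2.6719
  f11: (p3, p7, p4) → 25.6561
  f12: (p3, p1, p7) → 4.7555
Σ area = 758.329

Check V−E+F: 8 − 18 + 12 = 2.


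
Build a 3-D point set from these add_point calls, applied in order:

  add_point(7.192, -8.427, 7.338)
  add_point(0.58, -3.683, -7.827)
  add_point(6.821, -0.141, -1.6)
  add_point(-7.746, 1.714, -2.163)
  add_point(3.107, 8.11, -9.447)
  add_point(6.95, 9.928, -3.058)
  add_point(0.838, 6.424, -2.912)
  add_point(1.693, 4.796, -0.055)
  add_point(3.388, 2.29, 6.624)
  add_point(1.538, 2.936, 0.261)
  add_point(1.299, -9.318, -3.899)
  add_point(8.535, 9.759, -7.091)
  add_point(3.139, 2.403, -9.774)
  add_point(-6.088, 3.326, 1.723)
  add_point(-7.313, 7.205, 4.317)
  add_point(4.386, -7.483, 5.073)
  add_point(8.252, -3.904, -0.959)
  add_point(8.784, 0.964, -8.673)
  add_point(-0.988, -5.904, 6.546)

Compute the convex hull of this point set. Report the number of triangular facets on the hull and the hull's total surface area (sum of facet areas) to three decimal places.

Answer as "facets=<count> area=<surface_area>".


facets=22 area=964.256

Points on the hull: [0, 1, 3, 4, 5, 8, 10, 11, 12, 14, 16, 17, 18] (13 of 19).

Per-facet area ½‖(b−a)×(c−a)‖:
  f1: (p1, p10, p3) → 38.8137
  f2: (p1, p10, p17) → 30.4843
  f3: (p18, p10, p3) → 71.0107
  f4: (p18, p0, p10) → 47.2969
  f5: (p16, p10, p17) → 42.2800
  f6: (p16, p0, p10) → 44.0101
  f7: (p8, p5, p0) → 62.7187
  f8: (p8, p18, p0) → 39.2022
  f9: (p11, p5, p0) → 41.5080
  f10: (p11, p16, p0) → 43.3691
  f11: (p11, p16, p17) → 37.8914
  f12: (p11, p4, p17) → 26.1277
  f13: (p11, p4, p5) → 13.3062
  f14: (p12, p1, p17) → 20.3270
  f15: (p12, p4, p17) → 16.4625
  f16: (p12, p1, p3) → 39.3196
  f17: (p12, p4, p3) → 38.0099
  f18: (p14, p18, p3) → 56.3015
  f19: (p14, p8, p18) → 55.6342
  f20: (p14, p8, p5) → 76.2424
  f21: (p14, p4, p3) → 61.7685
  f22: (p14, p4, p5) → 62.1708
Σ area = 964.256

Euler characteristic 13−33+22 = 2 ✓
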